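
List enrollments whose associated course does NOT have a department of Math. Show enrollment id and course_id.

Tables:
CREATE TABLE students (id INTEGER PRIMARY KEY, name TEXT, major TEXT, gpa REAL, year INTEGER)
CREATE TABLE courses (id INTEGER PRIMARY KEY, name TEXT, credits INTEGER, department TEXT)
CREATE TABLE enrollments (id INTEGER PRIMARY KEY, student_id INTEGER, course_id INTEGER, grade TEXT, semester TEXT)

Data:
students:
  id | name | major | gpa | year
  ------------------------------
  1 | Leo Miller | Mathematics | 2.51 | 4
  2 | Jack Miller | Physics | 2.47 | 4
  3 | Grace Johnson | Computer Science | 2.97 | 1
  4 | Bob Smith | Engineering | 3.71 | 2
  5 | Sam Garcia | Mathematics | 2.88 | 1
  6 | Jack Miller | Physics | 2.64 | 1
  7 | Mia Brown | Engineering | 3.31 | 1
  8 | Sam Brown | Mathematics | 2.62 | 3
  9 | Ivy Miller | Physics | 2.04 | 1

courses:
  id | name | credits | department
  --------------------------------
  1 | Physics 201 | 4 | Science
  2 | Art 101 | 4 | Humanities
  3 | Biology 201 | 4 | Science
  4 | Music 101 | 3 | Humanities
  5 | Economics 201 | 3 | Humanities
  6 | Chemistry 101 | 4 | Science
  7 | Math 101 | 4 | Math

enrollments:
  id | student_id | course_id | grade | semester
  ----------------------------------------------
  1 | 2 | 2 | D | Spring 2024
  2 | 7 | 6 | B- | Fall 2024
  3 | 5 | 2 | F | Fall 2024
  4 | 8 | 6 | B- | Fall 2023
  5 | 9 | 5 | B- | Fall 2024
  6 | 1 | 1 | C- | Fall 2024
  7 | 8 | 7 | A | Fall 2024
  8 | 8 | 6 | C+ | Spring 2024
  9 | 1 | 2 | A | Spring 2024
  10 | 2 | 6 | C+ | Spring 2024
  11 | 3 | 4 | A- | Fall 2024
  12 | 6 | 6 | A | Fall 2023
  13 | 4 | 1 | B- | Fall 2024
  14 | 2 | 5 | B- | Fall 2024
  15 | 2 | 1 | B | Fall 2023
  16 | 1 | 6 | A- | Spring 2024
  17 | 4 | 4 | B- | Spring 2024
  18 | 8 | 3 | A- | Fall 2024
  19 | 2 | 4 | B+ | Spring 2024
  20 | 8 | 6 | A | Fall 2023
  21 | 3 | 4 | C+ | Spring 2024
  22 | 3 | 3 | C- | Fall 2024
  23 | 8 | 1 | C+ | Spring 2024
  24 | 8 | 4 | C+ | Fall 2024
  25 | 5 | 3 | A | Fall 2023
SELECT id, course_id FROM enrollments WHERE course_id NOT IN (SELECT id FROM courses WHERE department = 'Math')

Execution result:
id | course_id
1 | 2
2 | 6
3 | 2
4 | 6
5 | 5
6 | 1
8 | 6
9 | 2
10 | 6
11 | 4
12 | 6
13 | 1
14 | 5
15 | 1
16 | 6
17 | 4
18 | 3
19 | 4
20 | 6
21 | 4
22 | 3
23 | 1
24 | 4
25 | 3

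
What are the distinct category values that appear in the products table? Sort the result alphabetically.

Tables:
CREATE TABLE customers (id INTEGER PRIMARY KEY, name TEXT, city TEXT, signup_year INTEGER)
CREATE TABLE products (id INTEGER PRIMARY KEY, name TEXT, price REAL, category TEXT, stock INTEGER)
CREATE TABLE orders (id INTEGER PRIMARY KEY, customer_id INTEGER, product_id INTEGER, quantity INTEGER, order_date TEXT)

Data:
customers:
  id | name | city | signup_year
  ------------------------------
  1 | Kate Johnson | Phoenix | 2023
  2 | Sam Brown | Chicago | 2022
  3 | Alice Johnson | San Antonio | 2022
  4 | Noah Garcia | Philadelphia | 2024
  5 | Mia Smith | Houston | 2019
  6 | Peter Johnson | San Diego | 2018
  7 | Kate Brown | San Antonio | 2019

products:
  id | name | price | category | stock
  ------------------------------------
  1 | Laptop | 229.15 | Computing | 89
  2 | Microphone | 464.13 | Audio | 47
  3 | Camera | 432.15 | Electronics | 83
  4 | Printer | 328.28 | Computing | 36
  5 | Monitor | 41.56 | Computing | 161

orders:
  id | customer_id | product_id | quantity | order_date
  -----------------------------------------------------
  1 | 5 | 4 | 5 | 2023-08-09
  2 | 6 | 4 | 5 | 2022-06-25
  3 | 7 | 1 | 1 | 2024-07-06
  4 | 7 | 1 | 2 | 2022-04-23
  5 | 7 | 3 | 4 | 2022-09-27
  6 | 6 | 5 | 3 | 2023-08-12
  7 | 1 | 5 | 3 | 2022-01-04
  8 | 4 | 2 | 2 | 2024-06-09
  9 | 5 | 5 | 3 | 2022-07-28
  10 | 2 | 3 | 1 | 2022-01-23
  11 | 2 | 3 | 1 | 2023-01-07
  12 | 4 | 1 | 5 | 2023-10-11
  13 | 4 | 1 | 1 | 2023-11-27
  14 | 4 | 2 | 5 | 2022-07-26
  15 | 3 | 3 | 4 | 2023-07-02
SELECT DISTINCT category FROM products ORDER BY category

Execution result:
category
Audio
Computing
Electronics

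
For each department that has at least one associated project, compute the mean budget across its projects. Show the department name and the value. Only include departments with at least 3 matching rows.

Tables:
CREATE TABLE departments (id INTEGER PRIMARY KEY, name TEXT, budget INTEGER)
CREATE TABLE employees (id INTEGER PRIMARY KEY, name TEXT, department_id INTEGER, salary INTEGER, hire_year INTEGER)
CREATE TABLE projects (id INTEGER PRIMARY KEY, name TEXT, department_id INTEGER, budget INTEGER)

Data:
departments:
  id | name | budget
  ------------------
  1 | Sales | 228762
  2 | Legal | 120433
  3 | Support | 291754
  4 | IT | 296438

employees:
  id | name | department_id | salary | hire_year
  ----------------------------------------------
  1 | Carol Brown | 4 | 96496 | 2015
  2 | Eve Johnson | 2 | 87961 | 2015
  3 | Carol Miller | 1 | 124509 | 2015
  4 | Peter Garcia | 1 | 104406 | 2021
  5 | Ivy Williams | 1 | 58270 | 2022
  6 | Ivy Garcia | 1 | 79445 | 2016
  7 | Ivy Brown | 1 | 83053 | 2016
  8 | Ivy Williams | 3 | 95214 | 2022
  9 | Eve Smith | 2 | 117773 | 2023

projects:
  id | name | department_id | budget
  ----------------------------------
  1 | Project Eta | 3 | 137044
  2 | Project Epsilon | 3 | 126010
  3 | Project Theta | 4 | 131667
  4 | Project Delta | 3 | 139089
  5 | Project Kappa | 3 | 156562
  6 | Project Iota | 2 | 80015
SELECT p.name, AVG(c.budget) AS avg_budget FROM projects c JOIN departments p ON c.department_id = p.id GROUP BY p.id, p.name HAVING COUNT(*) >= 3

Execution result:
name | avg_budget
Support | 139676.25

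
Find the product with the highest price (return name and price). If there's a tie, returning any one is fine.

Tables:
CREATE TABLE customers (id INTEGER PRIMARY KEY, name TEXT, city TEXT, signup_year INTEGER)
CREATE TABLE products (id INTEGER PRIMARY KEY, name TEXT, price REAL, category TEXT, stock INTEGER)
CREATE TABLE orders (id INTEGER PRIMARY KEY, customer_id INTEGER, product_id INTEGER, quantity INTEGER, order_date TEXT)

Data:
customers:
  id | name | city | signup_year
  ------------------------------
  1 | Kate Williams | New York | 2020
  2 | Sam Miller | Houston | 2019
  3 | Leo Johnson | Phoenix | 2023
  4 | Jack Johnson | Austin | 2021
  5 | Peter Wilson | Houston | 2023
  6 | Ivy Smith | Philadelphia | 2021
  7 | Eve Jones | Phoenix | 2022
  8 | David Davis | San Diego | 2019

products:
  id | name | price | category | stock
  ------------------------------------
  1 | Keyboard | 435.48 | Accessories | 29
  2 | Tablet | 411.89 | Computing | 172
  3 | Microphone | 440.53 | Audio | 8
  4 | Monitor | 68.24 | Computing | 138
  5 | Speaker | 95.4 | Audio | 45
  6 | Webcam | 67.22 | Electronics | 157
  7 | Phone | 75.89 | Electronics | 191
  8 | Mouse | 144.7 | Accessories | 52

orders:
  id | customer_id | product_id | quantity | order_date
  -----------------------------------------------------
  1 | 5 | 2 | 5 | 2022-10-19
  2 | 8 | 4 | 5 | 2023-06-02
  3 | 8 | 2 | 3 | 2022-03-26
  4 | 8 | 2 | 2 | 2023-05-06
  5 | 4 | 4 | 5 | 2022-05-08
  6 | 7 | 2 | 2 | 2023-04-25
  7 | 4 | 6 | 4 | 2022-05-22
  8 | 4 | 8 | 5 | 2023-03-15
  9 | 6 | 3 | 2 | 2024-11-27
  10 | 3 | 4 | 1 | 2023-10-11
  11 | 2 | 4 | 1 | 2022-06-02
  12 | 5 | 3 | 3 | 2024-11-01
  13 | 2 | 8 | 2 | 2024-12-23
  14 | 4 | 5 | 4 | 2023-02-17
SELECT name, price FROM products ORDER BY price DESC LIMIT 1

Execution result:
name | price
Microphone | 440.53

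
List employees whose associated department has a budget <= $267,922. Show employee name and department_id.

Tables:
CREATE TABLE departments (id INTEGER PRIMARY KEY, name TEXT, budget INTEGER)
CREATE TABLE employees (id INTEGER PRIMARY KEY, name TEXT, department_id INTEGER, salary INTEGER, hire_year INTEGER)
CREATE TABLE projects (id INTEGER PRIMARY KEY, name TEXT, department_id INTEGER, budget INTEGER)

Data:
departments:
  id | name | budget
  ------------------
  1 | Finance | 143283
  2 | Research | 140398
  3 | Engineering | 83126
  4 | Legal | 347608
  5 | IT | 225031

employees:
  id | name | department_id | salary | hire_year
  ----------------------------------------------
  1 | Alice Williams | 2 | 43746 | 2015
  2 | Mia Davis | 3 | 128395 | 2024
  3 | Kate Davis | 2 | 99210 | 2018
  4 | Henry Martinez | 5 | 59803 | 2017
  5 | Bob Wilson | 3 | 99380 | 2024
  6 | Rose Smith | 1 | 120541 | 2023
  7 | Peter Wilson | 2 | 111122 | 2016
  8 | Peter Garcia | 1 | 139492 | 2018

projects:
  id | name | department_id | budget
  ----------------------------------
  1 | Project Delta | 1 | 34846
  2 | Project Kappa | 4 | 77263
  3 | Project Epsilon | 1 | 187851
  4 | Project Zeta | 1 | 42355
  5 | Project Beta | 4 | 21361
SELECT name, department_id FROM employees WHERE department_id IN (SELECT id FROM departments WHERE budget <= 267922)

Execution result:
name | department_id
Alice Williams | 2
Mia Davis | 3
Kate Davis | 2
Henry Martinez | 5
Bob Wilson | 3
Rose Smith | 1
Peter Wilson | 2
Peter Garcia | 1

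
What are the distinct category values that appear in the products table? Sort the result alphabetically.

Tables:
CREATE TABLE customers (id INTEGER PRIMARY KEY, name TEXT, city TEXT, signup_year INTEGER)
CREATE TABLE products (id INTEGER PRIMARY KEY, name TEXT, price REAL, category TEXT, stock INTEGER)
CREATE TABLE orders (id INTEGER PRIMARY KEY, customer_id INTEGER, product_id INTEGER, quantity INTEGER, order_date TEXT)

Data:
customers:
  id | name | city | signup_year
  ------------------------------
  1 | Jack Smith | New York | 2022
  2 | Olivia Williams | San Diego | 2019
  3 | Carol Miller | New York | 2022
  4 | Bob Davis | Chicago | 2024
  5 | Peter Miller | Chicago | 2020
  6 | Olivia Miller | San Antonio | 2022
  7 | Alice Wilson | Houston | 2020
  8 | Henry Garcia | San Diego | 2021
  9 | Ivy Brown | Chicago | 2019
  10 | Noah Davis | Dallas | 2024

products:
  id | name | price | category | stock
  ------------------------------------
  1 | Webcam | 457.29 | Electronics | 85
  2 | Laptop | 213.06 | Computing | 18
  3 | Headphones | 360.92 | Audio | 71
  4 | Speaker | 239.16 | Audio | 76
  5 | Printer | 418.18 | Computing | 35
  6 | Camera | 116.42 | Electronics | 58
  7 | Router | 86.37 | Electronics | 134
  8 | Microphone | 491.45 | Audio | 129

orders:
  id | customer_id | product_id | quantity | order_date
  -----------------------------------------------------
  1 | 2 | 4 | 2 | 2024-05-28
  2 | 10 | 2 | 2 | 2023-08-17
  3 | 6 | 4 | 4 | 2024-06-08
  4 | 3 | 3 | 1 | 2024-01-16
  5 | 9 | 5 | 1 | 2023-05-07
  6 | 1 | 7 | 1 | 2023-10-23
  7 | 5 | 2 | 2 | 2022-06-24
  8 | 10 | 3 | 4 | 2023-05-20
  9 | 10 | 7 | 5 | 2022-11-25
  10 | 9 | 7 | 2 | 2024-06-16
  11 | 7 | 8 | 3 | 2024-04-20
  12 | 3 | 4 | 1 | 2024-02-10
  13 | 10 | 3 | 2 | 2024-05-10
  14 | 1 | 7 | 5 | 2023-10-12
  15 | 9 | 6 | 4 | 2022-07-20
SELECT DISTINCT category FROM products ORDER BY category

Execution result:
category
Audio
Computing
Electronics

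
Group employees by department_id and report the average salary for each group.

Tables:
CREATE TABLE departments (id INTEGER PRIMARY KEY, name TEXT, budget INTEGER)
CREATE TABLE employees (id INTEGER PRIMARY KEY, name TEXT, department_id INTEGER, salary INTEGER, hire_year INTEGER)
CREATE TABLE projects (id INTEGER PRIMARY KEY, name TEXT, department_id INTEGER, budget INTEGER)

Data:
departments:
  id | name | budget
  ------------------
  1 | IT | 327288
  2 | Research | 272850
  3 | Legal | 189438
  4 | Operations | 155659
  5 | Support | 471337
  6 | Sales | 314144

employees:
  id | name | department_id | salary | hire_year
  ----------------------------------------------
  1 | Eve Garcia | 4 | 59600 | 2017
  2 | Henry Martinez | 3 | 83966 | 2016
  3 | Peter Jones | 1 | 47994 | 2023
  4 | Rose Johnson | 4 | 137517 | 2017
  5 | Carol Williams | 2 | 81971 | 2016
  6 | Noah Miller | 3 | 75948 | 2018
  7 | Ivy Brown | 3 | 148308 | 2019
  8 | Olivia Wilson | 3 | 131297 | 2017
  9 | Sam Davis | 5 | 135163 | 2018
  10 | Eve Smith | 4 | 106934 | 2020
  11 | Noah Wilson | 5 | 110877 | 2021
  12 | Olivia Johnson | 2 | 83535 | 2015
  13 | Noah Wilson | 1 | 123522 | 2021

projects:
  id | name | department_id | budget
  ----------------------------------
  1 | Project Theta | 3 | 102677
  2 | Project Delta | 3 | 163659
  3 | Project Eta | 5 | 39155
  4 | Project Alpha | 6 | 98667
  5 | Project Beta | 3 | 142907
SELECT department_id, AVG(salary) AS avg_salary FROM employees GROUP BY department_id

Execution result:
department_id | avg_salary
1 | 85758.00
2 | 82753.00
3 | 109879.75
4 | 101350.33
5 | 123020.00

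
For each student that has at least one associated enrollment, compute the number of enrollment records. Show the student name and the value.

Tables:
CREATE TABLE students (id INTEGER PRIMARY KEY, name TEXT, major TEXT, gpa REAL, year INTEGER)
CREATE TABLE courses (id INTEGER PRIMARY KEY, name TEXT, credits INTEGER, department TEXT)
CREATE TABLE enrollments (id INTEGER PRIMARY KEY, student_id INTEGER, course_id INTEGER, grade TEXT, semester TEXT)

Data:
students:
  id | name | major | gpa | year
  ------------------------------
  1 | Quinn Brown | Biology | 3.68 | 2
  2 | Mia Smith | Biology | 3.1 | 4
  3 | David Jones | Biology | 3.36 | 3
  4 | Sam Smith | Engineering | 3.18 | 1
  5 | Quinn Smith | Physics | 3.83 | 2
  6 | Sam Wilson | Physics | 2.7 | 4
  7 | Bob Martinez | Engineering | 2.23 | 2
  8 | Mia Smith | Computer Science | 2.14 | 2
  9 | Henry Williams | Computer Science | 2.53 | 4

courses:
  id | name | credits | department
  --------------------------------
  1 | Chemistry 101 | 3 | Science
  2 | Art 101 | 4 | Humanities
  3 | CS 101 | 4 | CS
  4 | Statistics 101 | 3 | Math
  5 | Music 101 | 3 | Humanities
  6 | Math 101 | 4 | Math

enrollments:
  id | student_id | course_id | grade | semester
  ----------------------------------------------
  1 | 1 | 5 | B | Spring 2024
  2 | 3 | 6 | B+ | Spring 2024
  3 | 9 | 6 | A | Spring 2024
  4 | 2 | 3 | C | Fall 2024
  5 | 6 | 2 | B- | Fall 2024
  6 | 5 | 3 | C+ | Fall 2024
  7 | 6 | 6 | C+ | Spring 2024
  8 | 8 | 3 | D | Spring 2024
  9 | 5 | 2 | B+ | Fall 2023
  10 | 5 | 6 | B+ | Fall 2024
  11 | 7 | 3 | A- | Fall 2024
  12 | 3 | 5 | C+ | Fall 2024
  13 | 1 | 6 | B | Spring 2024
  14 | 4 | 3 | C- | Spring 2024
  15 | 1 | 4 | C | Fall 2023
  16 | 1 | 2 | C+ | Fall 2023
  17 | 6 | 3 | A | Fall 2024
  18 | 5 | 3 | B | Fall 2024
SELECT p.name, COUNT(*) AS n FROM enrollments c JOIN students p ON c.student_id = p.id GROUP BY p.id, p.name

Execution result:
name | n
Quinn Brown | 4
Mia Smith | 1
David Jones | 2
Sam Smith | 1
Quinn Smith | 4
Sam Wilson | 3
Bob Martinez | 1
Mia Smith | 1
Henry Williams | 1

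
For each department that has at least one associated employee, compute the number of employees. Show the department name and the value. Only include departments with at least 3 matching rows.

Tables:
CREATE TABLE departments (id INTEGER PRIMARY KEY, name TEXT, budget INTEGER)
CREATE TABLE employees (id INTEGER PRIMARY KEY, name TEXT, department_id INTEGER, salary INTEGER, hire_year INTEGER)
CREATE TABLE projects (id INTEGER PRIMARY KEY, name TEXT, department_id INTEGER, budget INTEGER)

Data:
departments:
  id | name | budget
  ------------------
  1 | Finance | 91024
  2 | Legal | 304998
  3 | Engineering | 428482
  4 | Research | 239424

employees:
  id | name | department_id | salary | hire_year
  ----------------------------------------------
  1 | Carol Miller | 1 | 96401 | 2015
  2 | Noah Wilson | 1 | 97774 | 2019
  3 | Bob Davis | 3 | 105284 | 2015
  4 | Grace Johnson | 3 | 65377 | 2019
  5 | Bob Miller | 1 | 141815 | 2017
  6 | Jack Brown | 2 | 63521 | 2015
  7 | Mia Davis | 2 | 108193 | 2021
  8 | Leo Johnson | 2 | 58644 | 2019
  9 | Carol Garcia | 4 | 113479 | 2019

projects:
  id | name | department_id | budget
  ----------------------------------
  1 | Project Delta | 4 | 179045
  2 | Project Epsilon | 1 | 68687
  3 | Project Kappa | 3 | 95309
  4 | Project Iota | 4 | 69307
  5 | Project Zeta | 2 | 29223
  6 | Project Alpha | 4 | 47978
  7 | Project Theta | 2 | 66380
SELECT p.name, COUNT(*) AS n FROM employees c JOIN departments p ON c.department_id = p.id GROUP BY p.id, p.name HAVING COUNT(*) >= 3

Execution result:
name | n
Finance | 3
Legal | 3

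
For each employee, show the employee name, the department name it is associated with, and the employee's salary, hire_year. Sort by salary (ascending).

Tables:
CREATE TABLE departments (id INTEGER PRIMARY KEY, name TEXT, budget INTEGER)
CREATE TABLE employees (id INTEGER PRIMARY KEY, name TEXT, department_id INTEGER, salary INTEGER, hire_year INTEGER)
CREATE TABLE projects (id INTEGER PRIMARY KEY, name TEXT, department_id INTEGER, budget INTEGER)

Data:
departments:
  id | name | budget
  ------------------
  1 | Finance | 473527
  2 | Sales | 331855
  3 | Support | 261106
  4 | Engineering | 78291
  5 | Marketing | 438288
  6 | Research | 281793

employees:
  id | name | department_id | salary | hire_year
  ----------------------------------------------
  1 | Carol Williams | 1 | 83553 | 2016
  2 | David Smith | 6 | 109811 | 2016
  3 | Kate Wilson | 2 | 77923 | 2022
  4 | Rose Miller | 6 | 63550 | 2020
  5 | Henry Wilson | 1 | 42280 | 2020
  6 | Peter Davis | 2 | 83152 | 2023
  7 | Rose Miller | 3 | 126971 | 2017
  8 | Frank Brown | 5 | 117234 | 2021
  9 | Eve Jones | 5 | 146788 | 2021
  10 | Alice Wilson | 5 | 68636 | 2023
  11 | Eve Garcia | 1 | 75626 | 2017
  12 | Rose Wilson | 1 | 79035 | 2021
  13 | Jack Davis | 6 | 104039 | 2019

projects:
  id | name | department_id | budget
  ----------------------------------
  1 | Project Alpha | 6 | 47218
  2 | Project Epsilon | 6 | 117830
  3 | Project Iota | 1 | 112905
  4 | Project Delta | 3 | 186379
SELECT c.name, p.name AS department, c.salary, c.hire_year FROM employees c JOIN departments p ON c.department_id = p.id ORDER BY c.salary ASC

Execution result:
name | department | salary | hire_year
Henry Wilson | Finance | 42280 | 2020
Rose Miller | Research | 63550 | 2020
Alice Wilson | Marketing | 68636 | 2023
Eve Garcia | Finance | 75626 | 2017
Kate Wilson | Sales | 77923 | 2022
Rose Wilson | Finance | 79035 | 2021
Peter Davis | Sales | 83152 | 2023
Carol Williams | Finance | 83553 | 2016
Jack Davis | Research | 104039 | 2019
David Smith | Research | 109811 | 2016
Frank Brown | Marketing | 117234 | 2021
Rose Miller | Support | 126971 | 2017
Eve Jones | Marketing | 146788 | 2021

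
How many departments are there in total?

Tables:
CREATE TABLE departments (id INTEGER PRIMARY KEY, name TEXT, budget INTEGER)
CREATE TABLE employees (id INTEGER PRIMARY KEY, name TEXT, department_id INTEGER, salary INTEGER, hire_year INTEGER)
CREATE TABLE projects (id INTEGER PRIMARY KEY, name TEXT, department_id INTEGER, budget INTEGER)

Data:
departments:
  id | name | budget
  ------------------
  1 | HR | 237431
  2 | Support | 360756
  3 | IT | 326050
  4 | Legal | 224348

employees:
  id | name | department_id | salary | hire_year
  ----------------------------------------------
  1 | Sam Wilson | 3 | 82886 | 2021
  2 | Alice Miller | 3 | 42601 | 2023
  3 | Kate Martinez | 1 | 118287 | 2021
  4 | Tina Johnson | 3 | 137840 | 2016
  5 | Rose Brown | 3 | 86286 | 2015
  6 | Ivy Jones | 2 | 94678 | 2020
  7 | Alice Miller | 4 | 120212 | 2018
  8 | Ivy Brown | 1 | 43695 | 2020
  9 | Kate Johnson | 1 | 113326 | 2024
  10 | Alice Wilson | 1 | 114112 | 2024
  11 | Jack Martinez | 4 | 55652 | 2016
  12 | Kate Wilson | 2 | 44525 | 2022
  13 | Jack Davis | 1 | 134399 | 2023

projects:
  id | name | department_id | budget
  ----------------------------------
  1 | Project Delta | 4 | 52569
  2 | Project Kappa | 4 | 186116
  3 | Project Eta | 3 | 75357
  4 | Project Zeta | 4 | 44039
SELECT COUNT(*) FROM departments

Execution result:
4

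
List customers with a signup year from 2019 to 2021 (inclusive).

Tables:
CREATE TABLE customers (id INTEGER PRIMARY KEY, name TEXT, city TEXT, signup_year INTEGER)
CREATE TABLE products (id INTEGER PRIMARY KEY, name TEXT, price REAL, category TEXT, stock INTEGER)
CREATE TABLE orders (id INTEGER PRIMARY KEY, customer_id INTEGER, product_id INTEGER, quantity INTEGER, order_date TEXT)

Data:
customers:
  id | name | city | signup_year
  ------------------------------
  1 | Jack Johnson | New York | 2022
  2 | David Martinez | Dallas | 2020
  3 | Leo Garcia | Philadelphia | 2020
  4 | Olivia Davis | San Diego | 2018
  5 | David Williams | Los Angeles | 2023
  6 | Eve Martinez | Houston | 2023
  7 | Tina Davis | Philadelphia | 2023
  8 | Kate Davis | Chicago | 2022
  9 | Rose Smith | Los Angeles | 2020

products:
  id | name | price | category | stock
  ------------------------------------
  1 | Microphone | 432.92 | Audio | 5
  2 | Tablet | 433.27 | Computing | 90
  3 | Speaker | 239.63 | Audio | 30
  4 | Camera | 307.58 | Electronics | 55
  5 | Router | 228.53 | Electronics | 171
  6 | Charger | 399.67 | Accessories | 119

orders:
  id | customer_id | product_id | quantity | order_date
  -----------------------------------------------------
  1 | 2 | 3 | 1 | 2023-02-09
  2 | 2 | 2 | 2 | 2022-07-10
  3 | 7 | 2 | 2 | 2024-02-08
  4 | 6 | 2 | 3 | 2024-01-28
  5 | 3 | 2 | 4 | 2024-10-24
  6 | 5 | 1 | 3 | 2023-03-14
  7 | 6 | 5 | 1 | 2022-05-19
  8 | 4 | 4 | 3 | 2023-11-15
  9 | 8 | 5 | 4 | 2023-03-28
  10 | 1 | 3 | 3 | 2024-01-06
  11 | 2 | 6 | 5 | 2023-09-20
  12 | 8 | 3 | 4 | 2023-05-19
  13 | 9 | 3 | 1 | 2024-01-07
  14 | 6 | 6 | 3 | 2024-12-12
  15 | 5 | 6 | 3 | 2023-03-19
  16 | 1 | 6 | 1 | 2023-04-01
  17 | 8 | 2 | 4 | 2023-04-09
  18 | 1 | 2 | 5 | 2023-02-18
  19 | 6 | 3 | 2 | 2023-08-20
SELECT name, signup_year FROM customers WHERE signup_year BETWEEN 2019 AND 2021

Execution result:
name | signup_year
David Martinez | 2020
Leo Garcia | 2020
Rose Smith | 2020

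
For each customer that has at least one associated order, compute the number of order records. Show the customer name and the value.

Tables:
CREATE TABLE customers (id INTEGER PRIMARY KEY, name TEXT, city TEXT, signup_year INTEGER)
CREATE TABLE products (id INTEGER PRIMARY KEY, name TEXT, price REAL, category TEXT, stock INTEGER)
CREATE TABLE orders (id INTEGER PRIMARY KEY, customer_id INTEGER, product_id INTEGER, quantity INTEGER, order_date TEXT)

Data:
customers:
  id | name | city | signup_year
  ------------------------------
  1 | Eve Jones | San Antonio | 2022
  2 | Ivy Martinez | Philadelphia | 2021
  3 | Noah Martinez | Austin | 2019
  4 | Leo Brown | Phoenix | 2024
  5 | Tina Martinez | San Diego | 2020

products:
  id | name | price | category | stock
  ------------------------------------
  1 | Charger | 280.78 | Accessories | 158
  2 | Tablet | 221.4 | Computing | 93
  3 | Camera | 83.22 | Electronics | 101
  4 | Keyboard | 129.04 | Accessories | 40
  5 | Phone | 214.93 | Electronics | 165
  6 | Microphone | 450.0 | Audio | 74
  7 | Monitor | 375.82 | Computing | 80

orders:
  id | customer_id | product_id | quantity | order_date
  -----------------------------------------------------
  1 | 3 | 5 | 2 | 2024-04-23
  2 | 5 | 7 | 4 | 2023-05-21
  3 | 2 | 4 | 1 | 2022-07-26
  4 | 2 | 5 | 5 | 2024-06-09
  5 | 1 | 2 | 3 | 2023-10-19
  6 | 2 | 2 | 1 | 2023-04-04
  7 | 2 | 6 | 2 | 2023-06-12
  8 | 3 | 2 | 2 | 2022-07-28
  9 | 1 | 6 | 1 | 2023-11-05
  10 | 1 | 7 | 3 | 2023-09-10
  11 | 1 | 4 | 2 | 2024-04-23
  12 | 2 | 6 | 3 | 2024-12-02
SELECT p.name, COUNT(*) AS n FROM orders c JOIN customers p ON c.customer_id = p.id GROUP BY p.id, p.name

Execution result:
name | n
Eve Jones | 4
Ivy Martinez | 5
Noah Martinez | 2
Tina Martinez | 1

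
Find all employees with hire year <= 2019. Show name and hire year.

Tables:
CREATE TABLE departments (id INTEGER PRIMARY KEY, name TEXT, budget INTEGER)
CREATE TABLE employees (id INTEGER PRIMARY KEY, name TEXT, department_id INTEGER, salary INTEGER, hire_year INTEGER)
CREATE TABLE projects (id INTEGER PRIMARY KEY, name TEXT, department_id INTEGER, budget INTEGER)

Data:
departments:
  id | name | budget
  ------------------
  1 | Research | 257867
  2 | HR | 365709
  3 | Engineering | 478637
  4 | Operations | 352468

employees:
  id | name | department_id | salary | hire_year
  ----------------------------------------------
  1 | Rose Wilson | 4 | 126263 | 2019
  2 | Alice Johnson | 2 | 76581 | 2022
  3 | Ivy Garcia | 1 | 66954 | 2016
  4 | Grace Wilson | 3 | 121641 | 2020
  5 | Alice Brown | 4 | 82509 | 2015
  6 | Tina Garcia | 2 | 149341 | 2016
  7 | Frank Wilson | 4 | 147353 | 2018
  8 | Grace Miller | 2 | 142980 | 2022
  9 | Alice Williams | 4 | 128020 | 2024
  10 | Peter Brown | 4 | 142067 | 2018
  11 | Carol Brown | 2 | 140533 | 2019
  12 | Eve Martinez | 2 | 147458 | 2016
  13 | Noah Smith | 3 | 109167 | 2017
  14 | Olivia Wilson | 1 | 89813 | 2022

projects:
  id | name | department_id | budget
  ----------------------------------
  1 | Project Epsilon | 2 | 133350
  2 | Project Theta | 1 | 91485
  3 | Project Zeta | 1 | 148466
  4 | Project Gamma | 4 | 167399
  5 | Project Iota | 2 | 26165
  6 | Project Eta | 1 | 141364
SELECT name, hire_year FROM employees WHERE hire_year <= 2019

Execution result:
name | hire_year
Rose Wilson | 2019
Ivy Garcia | 2016
Alice Brown | 2015
Tina Garcia | 2016
Frank Wilson | 2018
Peter Brown | 2018
Carol Brown | 2019
Eve Martinez | 2016
Noah Smith | 2017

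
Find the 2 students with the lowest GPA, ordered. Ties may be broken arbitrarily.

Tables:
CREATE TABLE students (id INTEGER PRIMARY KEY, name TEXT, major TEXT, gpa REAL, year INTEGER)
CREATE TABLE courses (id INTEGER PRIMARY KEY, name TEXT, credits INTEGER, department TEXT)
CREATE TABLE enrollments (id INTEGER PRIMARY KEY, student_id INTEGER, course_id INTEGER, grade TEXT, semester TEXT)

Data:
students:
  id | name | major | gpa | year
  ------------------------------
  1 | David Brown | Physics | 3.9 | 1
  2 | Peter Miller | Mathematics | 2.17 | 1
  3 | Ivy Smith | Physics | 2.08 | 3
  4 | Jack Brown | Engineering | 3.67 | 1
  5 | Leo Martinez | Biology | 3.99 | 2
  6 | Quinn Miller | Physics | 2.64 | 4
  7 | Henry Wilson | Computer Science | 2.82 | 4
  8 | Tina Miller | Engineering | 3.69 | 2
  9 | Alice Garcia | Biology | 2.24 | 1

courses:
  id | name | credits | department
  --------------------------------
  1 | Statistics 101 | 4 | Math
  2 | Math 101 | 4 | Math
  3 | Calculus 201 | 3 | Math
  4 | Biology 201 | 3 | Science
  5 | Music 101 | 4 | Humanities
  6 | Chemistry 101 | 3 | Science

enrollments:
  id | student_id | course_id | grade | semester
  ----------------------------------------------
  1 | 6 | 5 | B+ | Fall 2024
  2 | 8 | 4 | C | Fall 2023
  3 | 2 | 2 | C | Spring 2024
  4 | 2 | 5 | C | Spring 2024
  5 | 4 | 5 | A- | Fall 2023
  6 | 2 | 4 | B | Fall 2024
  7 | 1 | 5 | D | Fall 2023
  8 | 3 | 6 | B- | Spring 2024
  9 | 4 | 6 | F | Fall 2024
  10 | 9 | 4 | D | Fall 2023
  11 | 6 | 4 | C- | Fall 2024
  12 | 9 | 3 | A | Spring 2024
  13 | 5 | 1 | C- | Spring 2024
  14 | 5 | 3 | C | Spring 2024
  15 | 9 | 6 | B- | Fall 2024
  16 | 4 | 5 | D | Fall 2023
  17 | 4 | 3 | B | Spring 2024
SELECT name, gpa FROM students ORDER BY gpa ASC LIMIT 2

Execution result:
name | gpa
Ivy Smith | 2.08
Peter Miller | 2.17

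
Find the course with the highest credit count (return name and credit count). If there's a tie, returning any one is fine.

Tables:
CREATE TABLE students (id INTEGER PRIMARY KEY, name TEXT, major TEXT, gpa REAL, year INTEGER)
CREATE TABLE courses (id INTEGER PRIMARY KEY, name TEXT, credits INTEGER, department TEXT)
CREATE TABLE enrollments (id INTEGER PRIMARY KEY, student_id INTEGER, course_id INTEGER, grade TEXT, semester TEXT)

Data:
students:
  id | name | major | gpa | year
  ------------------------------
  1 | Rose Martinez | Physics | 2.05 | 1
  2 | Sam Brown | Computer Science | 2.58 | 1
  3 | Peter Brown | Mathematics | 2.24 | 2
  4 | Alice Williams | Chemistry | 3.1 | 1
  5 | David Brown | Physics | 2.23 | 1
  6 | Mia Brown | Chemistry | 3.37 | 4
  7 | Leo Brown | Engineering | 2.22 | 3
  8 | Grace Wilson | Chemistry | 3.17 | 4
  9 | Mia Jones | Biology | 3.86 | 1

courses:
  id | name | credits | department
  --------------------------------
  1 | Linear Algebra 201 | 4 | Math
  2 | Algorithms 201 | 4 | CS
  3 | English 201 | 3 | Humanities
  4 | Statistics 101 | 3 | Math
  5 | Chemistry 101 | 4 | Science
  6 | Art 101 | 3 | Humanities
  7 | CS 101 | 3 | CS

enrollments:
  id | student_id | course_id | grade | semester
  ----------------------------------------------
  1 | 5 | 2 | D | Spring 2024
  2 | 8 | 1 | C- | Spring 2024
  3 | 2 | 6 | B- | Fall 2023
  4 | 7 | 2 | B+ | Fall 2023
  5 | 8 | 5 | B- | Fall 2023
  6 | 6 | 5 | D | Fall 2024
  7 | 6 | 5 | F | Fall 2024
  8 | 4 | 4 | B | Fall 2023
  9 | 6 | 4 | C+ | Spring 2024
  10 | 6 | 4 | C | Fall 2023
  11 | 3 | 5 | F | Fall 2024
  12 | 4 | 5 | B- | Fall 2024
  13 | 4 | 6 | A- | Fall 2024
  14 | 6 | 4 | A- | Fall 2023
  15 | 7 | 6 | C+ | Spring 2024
SELECT name, credits FROM courses ORDER BY credits DESC LIMIT 1

Execution result:
name | credits
Linear Algebra 201 | 4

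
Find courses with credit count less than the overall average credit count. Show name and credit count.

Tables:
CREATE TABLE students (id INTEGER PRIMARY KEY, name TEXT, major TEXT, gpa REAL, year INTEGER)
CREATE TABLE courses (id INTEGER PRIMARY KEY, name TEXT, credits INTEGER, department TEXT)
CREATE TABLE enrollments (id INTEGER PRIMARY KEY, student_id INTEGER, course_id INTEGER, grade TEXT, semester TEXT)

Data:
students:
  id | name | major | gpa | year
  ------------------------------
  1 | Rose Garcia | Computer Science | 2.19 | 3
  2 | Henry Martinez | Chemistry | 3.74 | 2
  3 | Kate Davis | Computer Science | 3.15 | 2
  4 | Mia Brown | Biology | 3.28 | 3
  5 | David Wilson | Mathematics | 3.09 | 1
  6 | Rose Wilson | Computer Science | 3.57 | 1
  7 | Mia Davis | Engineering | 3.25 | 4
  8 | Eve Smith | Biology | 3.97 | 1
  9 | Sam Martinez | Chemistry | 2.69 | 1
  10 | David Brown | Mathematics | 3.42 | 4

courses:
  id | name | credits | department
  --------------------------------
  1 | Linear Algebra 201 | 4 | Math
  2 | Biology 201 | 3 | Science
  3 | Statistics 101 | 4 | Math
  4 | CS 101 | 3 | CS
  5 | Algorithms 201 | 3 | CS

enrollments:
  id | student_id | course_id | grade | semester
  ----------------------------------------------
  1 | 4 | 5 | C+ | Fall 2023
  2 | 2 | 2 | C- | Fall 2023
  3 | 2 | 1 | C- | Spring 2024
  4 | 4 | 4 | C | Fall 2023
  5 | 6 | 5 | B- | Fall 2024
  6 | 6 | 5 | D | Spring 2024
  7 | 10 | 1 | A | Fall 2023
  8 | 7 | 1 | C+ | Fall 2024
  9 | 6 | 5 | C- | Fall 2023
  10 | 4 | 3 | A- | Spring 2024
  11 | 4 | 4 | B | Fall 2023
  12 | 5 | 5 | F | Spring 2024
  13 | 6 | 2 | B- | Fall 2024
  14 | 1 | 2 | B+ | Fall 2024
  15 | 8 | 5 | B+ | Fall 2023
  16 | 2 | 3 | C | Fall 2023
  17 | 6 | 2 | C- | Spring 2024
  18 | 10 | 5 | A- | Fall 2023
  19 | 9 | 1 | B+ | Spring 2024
SELECT name, credits FROM courses WHERE credits < (SELECT AVG(credits) FROM courses)

Execution result:
name | credits
Biology 201 | 3
CS 101 | 3
Algorithms 201 | 3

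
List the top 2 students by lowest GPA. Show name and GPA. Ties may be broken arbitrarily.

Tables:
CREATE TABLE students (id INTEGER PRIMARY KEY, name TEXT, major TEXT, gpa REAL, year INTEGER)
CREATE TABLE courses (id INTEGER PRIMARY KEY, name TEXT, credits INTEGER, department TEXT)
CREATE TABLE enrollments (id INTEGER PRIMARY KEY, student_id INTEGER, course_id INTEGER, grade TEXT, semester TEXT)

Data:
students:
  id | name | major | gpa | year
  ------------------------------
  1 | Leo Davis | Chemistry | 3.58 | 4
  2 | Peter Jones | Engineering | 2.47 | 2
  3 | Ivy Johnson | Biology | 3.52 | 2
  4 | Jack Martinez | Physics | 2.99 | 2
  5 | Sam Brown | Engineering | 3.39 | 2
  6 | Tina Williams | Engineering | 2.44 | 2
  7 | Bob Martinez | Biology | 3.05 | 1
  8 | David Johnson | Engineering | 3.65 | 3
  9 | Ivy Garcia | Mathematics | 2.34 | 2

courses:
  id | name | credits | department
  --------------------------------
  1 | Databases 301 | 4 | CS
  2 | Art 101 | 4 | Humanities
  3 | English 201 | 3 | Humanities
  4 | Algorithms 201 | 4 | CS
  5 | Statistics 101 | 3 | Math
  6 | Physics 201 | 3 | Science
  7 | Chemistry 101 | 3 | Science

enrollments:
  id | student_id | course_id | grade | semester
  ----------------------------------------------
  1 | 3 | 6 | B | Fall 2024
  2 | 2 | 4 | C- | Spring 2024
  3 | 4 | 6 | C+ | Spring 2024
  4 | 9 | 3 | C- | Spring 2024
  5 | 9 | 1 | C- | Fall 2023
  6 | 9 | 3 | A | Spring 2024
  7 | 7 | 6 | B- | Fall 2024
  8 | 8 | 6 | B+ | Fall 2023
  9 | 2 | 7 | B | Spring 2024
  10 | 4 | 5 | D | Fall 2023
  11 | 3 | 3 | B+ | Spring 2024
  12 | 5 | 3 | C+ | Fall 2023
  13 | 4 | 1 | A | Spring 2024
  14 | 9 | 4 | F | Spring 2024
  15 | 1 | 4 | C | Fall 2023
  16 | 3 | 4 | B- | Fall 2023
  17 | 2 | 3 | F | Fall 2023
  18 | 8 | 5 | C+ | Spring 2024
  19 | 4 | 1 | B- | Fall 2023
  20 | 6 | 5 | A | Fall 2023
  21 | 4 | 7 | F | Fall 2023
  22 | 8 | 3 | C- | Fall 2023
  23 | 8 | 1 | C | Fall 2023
SELECT name, gpa FROM students ORDER BY gpa ASC LIMIT 2

Execution result:
name | gpa
Ivy Garcia | 2.34
Tina Williams | 2.44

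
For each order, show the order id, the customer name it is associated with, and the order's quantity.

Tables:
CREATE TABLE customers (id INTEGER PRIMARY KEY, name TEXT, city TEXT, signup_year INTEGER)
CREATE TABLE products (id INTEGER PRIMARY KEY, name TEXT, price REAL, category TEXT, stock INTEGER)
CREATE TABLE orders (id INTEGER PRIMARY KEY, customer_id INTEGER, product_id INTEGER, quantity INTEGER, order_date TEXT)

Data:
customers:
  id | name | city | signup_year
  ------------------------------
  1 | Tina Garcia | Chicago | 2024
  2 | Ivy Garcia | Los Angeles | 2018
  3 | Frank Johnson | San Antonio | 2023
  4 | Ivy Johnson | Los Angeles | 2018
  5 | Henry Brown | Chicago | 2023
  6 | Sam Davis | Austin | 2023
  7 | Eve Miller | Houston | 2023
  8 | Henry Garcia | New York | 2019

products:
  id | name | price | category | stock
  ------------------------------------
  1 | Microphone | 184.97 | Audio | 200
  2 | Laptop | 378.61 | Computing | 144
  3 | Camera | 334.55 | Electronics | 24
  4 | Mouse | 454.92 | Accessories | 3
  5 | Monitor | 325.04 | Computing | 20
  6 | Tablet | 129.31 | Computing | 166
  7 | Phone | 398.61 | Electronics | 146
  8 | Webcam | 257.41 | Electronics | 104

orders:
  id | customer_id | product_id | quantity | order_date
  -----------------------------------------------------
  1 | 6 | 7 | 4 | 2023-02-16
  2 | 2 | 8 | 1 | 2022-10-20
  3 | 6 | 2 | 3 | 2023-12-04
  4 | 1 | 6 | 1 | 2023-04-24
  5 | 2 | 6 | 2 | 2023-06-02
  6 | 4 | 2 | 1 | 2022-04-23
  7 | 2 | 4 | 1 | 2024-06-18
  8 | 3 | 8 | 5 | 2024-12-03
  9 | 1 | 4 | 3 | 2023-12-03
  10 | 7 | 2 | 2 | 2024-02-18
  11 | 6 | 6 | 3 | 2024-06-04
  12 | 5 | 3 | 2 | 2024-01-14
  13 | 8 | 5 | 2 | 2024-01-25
SELECT c.id, p.name AS customer, c.quantity FROM orders c JOIN customers p ON c.customer_id = p.id

Execution result:
id | customer | quantity
1 | Sam Davis | 4
2 | Ivy Garcia | 1
3 | Sam Davis | 3
4 | Tina Garcia | 1
5 | Ivy Garcia | 2
6 | Ivy Johnson | 1
7 | Ivy Garcia | 1
8 | Frank Johnson | 5
9 | Tina Garcia | 3
10 | Eve Miller | 2
11 | Sam Davis | 3
12 | Henry Brown | 2
13 | Henry Garcia | 2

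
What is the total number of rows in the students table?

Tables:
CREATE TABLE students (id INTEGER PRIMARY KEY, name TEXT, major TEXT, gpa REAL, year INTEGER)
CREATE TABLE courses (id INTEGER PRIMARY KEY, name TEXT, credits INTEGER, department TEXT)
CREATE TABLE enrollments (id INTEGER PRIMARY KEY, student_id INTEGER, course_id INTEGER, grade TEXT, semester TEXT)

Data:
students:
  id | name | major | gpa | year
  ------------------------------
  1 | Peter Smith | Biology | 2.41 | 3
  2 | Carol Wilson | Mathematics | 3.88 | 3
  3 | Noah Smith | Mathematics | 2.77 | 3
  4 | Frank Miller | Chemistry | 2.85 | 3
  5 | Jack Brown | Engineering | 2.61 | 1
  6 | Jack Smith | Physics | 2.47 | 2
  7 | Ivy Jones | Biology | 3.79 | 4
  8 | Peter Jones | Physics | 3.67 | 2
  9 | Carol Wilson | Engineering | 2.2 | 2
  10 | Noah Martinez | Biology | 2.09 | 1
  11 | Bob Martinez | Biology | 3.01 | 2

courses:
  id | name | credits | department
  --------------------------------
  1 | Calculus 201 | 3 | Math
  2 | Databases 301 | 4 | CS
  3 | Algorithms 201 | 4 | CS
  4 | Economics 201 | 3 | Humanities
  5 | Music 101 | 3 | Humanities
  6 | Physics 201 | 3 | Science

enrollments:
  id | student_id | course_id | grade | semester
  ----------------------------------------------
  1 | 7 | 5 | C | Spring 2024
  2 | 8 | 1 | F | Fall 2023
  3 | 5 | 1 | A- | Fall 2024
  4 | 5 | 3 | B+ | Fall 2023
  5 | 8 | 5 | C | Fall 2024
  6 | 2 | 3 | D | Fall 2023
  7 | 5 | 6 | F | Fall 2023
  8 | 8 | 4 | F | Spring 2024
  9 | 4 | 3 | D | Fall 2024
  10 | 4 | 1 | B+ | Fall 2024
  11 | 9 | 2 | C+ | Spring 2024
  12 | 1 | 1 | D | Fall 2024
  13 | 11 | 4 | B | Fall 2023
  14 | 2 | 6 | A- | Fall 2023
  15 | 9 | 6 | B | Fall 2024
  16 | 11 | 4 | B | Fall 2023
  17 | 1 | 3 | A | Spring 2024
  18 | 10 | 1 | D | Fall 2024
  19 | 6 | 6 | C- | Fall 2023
SELECT COUNT(*) FROM students

Execution result:
11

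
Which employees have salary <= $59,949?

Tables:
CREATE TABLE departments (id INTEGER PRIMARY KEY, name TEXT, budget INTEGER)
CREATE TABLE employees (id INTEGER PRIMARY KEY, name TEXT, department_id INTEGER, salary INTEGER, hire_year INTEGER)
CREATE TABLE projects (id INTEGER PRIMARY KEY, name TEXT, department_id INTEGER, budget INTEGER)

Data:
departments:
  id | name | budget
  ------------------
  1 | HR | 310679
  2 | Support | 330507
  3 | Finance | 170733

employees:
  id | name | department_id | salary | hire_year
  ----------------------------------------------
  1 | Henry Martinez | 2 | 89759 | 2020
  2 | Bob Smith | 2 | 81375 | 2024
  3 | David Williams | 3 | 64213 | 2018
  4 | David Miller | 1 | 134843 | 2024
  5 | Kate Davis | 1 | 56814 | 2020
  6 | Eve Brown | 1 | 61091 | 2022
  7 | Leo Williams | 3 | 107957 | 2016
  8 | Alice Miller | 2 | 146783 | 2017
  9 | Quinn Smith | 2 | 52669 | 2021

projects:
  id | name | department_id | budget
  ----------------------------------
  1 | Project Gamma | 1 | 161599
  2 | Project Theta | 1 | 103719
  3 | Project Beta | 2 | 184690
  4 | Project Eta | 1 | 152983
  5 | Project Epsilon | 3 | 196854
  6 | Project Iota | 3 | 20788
SELECT name, salary FROM employees WHERE salary <= 59949

Execution result:
name | salary
Kate Davis | 56814
Quinn Smith | 52669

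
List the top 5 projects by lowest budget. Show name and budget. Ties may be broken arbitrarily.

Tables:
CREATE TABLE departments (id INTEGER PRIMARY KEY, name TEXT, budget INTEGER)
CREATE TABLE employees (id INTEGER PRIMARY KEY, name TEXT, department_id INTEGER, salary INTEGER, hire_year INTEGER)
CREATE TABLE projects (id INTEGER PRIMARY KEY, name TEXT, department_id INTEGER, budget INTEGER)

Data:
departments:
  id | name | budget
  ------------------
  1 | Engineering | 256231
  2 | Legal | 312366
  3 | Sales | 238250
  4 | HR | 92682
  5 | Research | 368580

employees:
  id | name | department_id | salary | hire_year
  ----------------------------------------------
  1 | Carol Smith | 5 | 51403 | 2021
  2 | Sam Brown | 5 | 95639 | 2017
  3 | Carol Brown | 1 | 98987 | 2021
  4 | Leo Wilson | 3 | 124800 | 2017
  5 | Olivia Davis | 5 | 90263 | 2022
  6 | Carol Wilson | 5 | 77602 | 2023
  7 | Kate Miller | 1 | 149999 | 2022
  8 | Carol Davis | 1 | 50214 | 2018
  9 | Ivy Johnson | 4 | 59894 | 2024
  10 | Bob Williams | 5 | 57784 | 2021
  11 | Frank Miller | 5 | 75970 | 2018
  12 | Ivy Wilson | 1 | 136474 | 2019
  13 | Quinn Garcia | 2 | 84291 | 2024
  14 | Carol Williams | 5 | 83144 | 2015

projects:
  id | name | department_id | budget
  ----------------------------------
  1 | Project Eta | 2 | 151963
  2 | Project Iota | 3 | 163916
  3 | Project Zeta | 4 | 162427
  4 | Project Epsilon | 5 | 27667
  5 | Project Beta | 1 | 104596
SELECT name, budget FROM projects ORDER BY budget ASC LIMIT 5

Execution result:
name | budget
Project Epsilon | 27667
Project Beta | 104596
Project Eta | 151963
Project Zeta | 162427
Project Iota | 163916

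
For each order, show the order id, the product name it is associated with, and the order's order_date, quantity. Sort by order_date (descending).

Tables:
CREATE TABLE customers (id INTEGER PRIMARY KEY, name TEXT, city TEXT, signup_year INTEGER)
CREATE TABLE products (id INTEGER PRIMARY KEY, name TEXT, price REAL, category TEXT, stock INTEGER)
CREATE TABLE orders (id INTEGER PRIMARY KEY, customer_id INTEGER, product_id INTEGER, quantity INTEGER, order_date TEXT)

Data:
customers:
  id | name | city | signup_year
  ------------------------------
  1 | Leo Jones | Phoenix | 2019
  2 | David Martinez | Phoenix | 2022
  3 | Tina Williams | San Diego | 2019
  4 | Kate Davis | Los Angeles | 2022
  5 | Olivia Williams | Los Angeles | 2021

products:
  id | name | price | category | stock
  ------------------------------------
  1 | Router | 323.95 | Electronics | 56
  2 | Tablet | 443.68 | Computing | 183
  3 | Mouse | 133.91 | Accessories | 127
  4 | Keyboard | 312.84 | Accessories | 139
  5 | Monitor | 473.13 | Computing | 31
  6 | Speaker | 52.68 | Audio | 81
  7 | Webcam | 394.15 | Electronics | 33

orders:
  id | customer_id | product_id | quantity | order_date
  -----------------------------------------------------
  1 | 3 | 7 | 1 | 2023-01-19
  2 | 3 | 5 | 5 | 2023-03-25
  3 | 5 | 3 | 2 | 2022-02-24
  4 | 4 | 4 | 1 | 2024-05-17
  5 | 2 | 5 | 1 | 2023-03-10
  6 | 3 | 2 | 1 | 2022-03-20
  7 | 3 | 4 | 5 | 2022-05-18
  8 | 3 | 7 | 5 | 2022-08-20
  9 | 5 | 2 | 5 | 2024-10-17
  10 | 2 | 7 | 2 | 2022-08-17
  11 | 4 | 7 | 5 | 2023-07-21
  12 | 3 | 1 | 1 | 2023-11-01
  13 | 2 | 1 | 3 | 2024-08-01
SELECT c.id, p.name AS product, c.order_date, c.quantity FROM orders c JOIN products p ON c.product_id = p.id ORDER BY c.order_date DESC

Execution result:
id | product | order_date | quantity
9 | Tablet | 2024-10-17 | 5
13 | Router | 2024-08-01 | 3
4 | Keyboard | 2024-05-17 | 1
12 | Router | 2023-11-01 | 1
11 | Webcam | 2023-07-21 | 5
2 | Monitor | 2023-03-25 | 5
5 | Monitor | 2023-03-10 | 1
1 | Webcam | 2023-01-19 | 1
8 | Webcam | 2022-08-20 | 5
10 | Webcam | 2022-08-17 | 2
7 | Keyboard | 2022-05-18 | 5
6 | Tablet | 2022-03-20 | 1
3 | Mouse | 2022-02-24 | 2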